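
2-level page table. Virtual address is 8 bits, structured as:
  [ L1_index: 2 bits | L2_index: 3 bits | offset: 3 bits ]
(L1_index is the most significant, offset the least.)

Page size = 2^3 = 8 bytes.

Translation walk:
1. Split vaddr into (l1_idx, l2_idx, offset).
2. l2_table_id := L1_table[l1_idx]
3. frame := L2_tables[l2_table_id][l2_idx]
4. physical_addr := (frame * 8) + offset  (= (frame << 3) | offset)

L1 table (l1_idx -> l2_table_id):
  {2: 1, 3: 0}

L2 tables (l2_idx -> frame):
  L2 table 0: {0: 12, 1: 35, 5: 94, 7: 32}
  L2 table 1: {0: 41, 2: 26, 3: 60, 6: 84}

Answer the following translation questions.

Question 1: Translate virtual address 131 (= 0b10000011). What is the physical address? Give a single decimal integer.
Answer: 331

Derivation:
vaddr = 131 = 0b10000011
Split: l1_idx=2, l2_idx=0, offset=3
L1[2] = 1
L2[1][0] = 41
paddr = 41 * 8 + 3 = 331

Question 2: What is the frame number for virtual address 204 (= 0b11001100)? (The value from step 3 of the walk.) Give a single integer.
vaddr = 204: l1_idx=3, l2_idx=1
L1[3] = 0; L2[0][1] = 35

Answer: 35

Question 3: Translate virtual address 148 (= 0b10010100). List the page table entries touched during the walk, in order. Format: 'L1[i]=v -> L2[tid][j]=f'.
vaddr = 148 = 0b10010100
Split: l1_idx=2, l2_idx=2, offset=4

Answer: L1[2]=1 -> L2[1][2]=26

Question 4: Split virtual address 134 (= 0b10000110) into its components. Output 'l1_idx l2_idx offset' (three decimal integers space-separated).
vaddr = 134 = 0b10000110
  top 2 bits -> l1_idx = 2
  next 3 bits -> l2_idx = 0
  bottom 3 bits -> offset = 6

Answer: 2 0 6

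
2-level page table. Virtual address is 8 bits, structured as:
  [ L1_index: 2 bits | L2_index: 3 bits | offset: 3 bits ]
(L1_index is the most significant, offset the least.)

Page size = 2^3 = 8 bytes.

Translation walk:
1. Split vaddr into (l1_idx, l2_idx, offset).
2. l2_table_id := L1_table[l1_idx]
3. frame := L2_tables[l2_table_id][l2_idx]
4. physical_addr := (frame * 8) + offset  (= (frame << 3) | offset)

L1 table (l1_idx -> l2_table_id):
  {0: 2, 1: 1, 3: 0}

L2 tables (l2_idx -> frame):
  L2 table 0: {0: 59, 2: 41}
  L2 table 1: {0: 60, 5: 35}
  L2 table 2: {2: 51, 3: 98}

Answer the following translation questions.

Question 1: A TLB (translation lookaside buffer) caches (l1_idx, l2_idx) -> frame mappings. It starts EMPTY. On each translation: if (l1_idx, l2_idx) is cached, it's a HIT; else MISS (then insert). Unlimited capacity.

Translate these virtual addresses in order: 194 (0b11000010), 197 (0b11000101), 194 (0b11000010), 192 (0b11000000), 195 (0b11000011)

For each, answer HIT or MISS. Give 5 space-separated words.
Answer: MISS HIT HIT HIT HIT

Derivation:
vaddr=194: (3,0) not in TLB -> MISS, insert
vaddr=197: (3,0) in TLB -> HIT
vaddr=194: (3,0) in TLB -> HIT
vaddr=192: (3,0) in TLB -> HIT
vaddr=195: (3,0) in TLB -> HIT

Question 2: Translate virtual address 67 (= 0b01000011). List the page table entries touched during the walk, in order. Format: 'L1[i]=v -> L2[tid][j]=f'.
vaddr = 67 = 0b01000011
Split: l1_idx=1, l2_idx=0, offset=3

Answer: L1[1]=1 -> L2[1][0]=60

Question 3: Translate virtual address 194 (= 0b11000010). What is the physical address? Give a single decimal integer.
vaddr = 194 = 0b11000010
Split: l1_idx=3, l2_idx=0, offset=2
L1[3] = 0
L2[0][0] = 59
paddr = 59 * 8 + 2 = 474

Answer: 474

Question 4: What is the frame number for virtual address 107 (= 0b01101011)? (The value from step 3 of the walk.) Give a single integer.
vaddr = 107: l1_idx=1, l2_idx=5
L1[1] = 1; L2[1][5] = 35

Answer: 35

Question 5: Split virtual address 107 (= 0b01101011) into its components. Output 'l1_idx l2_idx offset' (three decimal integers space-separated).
vaddr = 107 = 0b01101011
  top 2 bits -> l1_idx = 1
  next 3 bits -> l2_idx = 5
  bottom 3 bits -> offset = 3

Answer: 1 5 3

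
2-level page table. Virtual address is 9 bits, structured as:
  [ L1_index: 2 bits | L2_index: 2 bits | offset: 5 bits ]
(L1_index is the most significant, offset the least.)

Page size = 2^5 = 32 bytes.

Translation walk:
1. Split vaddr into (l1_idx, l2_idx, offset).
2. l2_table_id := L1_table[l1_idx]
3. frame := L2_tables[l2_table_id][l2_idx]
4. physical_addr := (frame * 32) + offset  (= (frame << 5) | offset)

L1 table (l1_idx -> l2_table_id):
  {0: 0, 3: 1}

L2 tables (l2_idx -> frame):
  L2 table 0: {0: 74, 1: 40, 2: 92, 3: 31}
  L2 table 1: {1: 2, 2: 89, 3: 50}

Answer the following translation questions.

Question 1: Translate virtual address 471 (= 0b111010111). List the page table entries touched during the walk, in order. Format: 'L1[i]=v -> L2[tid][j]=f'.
Answer: L1[3]=1 -> L2[1][2]=89

Derivation:
vaddr = 471 = 0b111010111
Split: l1_idx=3, l2_idx=2, offset=23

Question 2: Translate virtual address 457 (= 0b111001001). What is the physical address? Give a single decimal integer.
Answer: 2857

Derivation:
vaddr = 457 = 0b111001001
Split: l1_idx=3, l2_idx=2, offset=9
L1[3] = 1
L2[1][2] = 89
paddr = 89 * 32 + 9 = 2857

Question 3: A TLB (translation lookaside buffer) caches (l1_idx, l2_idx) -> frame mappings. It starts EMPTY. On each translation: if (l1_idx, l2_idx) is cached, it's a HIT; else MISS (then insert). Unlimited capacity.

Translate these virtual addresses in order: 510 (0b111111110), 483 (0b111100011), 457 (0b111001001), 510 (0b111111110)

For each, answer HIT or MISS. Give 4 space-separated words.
vaddr=510: (3,3) not in TLB -> MISS, insert
vaddr=483: (3,3) in TLB -> HIT
vaddr=457: (3,2) not in TLB -> MISS, insert
vaddr=510: (3,3) in TLB -> HIT

Answer: MISS HIT MISS HIT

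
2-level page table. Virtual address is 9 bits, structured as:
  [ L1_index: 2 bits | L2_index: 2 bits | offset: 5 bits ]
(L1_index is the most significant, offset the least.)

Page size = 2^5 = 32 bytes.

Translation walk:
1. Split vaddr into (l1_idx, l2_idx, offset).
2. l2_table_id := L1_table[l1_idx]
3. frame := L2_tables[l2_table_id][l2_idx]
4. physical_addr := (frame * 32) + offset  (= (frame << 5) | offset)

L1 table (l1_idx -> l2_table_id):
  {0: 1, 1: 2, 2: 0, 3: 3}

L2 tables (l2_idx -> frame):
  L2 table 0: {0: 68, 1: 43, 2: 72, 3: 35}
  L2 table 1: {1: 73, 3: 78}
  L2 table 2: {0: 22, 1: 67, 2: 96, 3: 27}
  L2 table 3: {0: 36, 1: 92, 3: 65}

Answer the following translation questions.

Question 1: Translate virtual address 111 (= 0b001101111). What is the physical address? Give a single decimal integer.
Answer: 2511

Derivation:
vaddr = 111 = 0b001101111
Split: l1_idx=0, l2_idx=3, offset=15
L1[0] = 1
L2[1][3] = 78
paddr = 78 * 32 + 15 = 2511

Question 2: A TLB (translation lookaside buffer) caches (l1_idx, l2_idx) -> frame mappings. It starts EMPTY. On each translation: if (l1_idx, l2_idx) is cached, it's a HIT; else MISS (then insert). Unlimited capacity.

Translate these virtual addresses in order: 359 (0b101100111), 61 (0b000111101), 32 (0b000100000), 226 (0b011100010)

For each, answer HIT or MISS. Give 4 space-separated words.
Answer: MISS MISS HIT MISS

Derivation:
vaddr=359: (2,3) not in TLB -> MISS, insert
vaddr=61: (0,1) not in TLB -> MISS, insert
vaddr=32: (0,1) in TLB -> HIT
vaddr=226: (1,3) not in TLB -> MISS, insert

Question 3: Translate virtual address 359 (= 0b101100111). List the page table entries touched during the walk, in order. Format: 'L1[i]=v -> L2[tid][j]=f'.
vaddr = 359 = 0b101100111
Split: l1_idx=2, l2_idx=3, offset=7

Answer: L1[2]=0 -> L2[0][3]=35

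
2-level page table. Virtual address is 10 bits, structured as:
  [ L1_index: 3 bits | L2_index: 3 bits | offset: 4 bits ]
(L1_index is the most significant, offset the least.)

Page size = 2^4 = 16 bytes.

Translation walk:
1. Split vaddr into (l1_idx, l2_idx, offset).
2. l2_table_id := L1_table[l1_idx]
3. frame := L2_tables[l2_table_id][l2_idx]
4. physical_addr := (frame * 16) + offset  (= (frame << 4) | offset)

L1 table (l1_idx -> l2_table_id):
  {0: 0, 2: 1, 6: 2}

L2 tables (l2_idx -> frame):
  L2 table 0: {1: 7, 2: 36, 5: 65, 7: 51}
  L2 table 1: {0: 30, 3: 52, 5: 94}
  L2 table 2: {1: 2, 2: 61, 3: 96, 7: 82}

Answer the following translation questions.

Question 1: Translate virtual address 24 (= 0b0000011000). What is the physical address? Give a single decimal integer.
Answer: 120

Derivation:
vaddr = 24 = 0b0000011000
Split: l1_idx=0, l2_idx=1, offset=8
L1[0] = 0
L2[0][1] = 7
paddr = 7 * 16 + 8 = 120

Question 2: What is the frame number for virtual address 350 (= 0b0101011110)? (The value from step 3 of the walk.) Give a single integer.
Answer: 94

Derivation:
vaddr = 350: l1_idx=2, l2_idx=5
L1[2] = 1; L2[1][5] = 94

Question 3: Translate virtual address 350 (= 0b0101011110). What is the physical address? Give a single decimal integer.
vaddr = 350 = 0b0101011110
Split: l1_idx=2, l2_idx=5, offset=14
L1[2] = 1
L2[1][5] = 94
paddr = 94 * 16 + 14 = 1518

Answer: 1518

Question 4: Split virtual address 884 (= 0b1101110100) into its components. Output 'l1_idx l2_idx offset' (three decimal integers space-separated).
vaddr = 884 = 0b1101110100
  top 3 bits -> l1_idx = 6
  next 3 bits -> l2_idx = 7
  bottom 4 bits -> offset = 4

Answer: 6 7 4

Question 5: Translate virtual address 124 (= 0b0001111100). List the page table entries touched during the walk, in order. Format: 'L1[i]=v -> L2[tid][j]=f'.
vaddr = 124 = 0b0001111100
Split: l1_idx=0, l2_idx=7, offset=12

Answer: L1[0]=0 -> L2[0][7]=51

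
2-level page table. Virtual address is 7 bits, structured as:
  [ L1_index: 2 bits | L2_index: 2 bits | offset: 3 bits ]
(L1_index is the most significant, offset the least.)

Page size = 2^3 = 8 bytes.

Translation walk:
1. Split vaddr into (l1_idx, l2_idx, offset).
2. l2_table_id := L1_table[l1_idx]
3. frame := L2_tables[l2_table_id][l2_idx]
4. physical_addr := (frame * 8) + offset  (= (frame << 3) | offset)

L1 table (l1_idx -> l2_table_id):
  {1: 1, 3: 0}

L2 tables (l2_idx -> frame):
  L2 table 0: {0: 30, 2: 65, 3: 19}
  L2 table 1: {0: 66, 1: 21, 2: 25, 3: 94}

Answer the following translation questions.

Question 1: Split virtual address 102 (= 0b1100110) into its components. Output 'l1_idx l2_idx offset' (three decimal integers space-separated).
Answer: 3 0 6

Derivation:
vaddr = 102 = 0b1100110
  top 2 bits -> l1_idx = 3
  next 2 bits -> l2_idx = 0
  bottom 3 bits -> offset = 6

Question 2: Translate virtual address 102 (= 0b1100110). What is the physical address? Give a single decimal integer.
Answer: 246

Derivation:
vaddr = 102 = 0b1100110
Split: l1_idx=3, l2_idx=0, offset=6
L1[3] = 0
L2[0][0] = 30
paddr = 30 * 8 + 6 = 246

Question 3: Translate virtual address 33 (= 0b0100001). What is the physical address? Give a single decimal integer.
vaddr = 33 = 0b0100001
Split: l1_idx=1, l2_idx=0, offset=1
L1[1] = 1
L2[1][0] = 66
paddr = 66 * 8 + 1 = 529

Answer: 529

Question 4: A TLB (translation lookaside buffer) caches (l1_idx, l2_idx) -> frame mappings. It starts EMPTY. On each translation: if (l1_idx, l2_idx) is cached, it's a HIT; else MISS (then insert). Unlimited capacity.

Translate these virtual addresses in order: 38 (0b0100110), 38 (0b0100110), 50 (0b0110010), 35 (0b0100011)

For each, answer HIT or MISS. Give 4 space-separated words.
vaddr=38: (1,0) not in TLB -> MISS, insert
vaddr=38: (1,0) in TLB -> HIT
vaddr=50: (1,2) not in TLB -> MISS, insert
vaddr=35: (1,0) in TLB -> HIT

Answer: MISS HIT MISS HIT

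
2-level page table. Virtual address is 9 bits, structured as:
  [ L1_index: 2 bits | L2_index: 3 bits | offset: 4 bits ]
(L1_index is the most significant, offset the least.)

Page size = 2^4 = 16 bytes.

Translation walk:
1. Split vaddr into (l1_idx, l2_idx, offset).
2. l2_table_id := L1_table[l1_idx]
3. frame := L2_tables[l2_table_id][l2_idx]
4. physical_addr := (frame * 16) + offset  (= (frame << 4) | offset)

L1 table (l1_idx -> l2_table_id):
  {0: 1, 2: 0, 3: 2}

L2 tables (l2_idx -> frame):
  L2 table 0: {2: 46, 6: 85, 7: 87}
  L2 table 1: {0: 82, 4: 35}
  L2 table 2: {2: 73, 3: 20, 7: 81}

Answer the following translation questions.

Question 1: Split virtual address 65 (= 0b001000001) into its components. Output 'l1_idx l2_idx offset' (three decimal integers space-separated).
Answer: 0 4 1

Derivation:
vaddr = 65 = 0b001000001
  top 2 bits -> l1_idx = 0
  next 3 bits -> l2_idx = 4
  bottom 4 bits -> offset = 1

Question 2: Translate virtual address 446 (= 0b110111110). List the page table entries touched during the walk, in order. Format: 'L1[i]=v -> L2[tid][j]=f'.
Answer: L1[3]=2 -> L2[2][3]=20

Derivation:
vaddr = 446 = 0b110111110
Split: l1_idx=3, l2_idx=3, offset=14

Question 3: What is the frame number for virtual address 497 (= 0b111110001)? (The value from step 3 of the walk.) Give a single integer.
vaddr = 497: l1_idx=3, l2_idx=7
L1[3] = 2; L2[2][7] = 81

Answer: 81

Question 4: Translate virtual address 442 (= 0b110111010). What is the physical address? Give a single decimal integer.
vaddr = 442 = 0b110111010
Split: l1_idx=3, l2_idx=3, offset=10
L1[3] = 2
L2[2][3] = 20
paddr = 20 * 16 + 10 = 330

Answer: 330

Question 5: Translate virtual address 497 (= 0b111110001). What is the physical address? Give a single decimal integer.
vaddr = 497 = 0b111110001
Split: l1_idx=3, l2_idx=7, offset=1
L1[3] = 2
L2[2][7] = 81
paddr = 81 * 16 + 1 = 1297

Answer: 1297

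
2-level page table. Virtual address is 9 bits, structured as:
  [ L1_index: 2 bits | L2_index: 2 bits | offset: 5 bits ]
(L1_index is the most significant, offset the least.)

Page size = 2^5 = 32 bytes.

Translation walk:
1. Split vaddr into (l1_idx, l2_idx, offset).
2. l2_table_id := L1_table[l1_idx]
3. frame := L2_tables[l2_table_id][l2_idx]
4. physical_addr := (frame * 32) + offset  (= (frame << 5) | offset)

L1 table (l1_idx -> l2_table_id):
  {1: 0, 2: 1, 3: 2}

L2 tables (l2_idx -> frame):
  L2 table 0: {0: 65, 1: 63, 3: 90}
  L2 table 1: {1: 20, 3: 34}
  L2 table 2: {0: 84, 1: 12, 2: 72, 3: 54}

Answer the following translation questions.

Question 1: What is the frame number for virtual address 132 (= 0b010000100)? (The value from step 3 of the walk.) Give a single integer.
vaddr = 132: l1_idx=1, l2_idx=0
L1[1] = 0; L2[0][0] = 65

Answer: 65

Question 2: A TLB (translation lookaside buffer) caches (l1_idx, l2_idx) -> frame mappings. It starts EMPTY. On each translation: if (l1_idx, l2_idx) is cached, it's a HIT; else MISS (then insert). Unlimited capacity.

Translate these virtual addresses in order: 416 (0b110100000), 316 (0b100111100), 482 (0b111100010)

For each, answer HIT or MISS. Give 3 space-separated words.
vaddr=416: (3,1) not in TLB -> MISS, insert
vaddr=316: (2,1) not in TLB -> MISS, insert
vaddr=482: (3,3) not in TLB -> MISS, insert

Answer: MISS MISS MISS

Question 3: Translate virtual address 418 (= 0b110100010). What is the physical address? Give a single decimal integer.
Answer: 386

Derivation:
vaddr = 418 = 0b110100010
Split: l1_idx=3, l2_idx=1, offset=2
L1[3] = 2
L2[2][1] = 12
paddr = 12 * 32 + 2 = 386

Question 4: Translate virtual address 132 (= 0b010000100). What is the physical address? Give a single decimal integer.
vaddr = 132 = 0b010000100
Split: l1_idx=1, l2_idx=0, offset=4
L1[1] = 0
L2[0][0] = 65
paddr = 65 * 32 + 4 = 2084

Answer: 2084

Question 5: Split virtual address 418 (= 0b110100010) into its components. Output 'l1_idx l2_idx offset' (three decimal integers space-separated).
Answer: 3 1 2

Derivation:
vaddr = 418 = 0b110100010
  top 2 bits -> l1_idx = 3
  next 2 bits -> l2_idx = 1
  bottom 5 bits -> offset = 2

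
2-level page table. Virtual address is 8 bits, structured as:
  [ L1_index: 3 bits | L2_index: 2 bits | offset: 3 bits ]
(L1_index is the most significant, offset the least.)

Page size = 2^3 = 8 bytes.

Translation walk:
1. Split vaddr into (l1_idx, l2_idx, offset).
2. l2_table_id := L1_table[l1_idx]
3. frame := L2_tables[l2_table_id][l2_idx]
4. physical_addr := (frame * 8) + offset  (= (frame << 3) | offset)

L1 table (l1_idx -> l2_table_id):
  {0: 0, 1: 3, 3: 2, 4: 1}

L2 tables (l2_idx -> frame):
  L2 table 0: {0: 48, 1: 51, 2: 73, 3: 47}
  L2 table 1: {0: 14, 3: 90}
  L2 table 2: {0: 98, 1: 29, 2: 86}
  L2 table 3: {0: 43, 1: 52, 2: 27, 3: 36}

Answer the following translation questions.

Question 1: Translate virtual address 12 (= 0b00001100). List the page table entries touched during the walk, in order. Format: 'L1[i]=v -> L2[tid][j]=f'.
vaddr = 12 = 0b00001100
Split: l1_idx=0, l2_idx=1, offset=4

Answer: L1[0]=0 -> L2[0][1]=51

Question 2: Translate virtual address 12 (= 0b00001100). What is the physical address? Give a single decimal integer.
Answer: 412

Derivation:
vaddr = 12 = 0b00001100
Split: l1_idx=0, l2_idx=1, offset=4
L1[0] = 0
L2[0][1] = 51
paddr = 51 * 8 + 4 = 412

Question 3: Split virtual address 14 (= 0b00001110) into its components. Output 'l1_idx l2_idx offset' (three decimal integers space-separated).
vaddr = 14 = 0b00001110
  top 3 bits -> l1_idx = 0
  next 2 bits -> l2_idx = 1
  bottom 3 bits -> offset = 6

Answer: 0 1 6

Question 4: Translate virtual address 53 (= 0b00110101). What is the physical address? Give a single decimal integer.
Answer: 221

Derivation:
vaddr = 53 = 0b00110101
Split: l1_idx=1, l2_idx=2, offset=5
L1[1] = 3
L2[3][2] = 27
paddr = 27 * 8 + 5 = 221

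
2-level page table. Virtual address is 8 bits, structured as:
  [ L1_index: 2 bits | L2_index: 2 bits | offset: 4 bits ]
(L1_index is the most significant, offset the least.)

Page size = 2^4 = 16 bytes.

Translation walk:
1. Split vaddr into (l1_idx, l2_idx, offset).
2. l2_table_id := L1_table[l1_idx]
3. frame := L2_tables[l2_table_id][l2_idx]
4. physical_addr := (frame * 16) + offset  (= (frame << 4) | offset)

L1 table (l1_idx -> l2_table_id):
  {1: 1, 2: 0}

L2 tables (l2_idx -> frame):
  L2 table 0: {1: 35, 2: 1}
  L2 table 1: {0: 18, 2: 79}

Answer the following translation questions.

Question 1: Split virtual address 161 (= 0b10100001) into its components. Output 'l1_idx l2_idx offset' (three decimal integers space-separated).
Answer: 2 2 1

Derivation:
vaddr = 161 = 0b10100001
  top 2 bits -> l1_idx = 2
  next 2 bits -> l2_idx = 2
  bottom 4 bits -> offset = 1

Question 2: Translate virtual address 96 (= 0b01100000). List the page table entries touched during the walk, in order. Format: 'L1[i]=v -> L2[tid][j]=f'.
vaddr = 96 = 0b01100000
Split: l1_idx=1, l2_idx=2, offset=0

Answer: L1[1]=1 -> L2[1][2]=79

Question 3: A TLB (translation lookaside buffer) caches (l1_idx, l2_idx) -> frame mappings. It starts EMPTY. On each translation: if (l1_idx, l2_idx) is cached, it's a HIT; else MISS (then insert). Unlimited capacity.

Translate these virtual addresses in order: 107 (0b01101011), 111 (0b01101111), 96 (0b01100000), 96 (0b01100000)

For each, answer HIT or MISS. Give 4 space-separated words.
vaddr=107: (1,2) not in TLB -> MISS, insert
vaddr=111: (1,2) in TLB -> HIT
vaddr=96: (1,2) in TLB -> HIT
vaddr=96: (1,2) in TLB -> HIT

Answer: MISS HIT HIT HIT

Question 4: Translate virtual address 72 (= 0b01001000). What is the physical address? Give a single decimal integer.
vaddr = 72 = 0b01001000
Split: l1_idx=1, l2_idx=0, offset=8
L1[1] = 1
L2[1][0] = 18
paddr = 18 * 16 + 8 = 296

Answer: 296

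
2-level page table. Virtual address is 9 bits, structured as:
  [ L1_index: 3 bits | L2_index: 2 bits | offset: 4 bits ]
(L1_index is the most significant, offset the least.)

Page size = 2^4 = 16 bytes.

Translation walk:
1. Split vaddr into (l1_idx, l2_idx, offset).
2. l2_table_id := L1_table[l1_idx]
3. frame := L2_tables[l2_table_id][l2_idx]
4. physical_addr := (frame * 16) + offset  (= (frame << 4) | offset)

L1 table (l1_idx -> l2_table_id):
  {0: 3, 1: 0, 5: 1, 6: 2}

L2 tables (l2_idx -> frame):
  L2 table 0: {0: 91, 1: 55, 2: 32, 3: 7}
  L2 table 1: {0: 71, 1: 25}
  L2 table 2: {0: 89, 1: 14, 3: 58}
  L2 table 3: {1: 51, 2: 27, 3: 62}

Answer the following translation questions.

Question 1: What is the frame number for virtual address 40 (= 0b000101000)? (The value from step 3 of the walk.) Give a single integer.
vaddr = 40: l1_idx=0, l2_idx=2
L1[0] = 3; L2[3][2] = 27

Answer: 27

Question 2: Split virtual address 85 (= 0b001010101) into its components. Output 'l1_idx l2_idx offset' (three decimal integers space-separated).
Answer: 1 1 5

Derivation:
vaddr = 85 = 0b001010101
  top 3 bits -> l1_idx = 1
  next 2 bits -> l2_idx = 1
  bottom 4 bits -> offset = 5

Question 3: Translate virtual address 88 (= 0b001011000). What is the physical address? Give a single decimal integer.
Answer: 888

Derivation:
vaddr = 88 = 0b001011000
Split: l1_idx=1, l2_idx=1, offset=8
L1[1] = 0
L2[0][1] = 55
paddr = 55 * 16 + 8 = 888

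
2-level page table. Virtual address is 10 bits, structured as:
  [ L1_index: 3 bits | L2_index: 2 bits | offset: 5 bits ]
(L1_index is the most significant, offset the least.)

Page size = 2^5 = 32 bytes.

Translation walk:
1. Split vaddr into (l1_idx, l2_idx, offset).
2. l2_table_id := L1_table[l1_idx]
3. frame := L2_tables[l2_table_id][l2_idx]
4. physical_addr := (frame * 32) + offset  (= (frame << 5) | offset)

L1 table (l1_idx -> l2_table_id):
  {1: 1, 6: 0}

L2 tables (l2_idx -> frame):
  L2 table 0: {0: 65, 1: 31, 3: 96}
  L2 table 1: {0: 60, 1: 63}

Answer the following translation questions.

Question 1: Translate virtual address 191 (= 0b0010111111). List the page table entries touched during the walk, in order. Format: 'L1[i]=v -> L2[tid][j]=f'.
vaddr = 191 = 0b0010111111
Split: l1_idx=1, l2_idx=1, offset=31

Answer: L1[1]=1 -> L2[1][1]=63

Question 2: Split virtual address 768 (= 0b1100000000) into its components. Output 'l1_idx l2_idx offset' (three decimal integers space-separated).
vaddr = 768 = 0b1100000000
  top 3 bits -> l1_idx = 6
  next 2 bits -> l2_idx = 0
  bottom 5 bits -> offset = 0

Answer: 6 0 0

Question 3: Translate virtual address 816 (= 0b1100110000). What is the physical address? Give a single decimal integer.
vaddr = 816 = 0b1100110000
Split: l1_idx=6, l2_idx=1, offset=16
L1[6] = 0
L2[0][1] = 31
paddr = 31 * 32 + 16 = 1008

Answer: 1008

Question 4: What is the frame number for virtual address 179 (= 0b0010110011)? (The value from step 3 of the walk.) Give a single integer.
Answer: 63

Derivation:
vaddr = 179: l1_idx=1, l2_idx=1
L1[1] = 1; L2[1][1] = 63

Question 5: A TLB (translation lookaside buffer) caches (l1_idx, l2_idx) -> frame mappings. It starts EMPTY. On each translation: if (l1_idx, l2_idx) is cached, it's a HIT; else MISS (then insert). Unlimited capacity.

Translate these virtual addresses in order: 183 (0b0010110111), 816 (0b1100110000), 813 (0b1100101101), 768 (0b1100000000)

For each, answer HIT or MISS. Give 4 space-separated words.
Answer: MISS MISS HIT MISS

Derivation:
vaddr=183: (1,1) not in TLB -> MISS, insert
vaddr=816: (6,1) not in TLB -> MISS, insert
vaddr=813: (6,1) in TLB -> HIT
vaddr=768: (6,0) not in TLB -> MISS, insert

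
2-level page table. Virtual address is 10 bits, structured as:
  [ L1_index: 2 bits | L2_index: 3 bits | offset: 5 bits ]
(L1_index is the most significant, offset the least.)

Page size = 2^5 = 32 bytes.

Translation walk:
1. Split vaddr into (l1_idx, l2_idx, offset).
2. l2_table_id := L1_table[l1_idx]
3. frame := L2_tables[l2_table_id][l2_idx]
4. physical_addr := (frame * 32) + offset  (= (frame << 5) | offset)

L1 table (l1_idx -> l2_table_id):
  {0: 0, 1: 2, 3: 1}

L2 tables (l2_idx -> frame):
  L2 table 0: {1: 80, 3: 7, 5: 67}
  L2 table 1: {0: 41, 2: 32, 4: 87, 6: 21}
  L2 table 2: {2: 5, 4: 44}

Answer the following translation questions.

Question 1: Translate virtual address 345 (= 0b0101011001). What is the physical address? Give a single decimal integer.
Answer: 185

Derivation:
vaddr = 345 = 0b0101011001
Split: l1_idx=1, l2_idx=2, offset=25
L1[1] = 2
L2[2][2] = 5
paddr = 5 * 32 + 25 = 185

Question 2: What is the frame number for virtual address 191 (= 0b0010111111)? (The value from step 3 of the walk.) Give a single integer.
Answer: 67

Derivation:
vaddr = 191: l1_idx=0, l2_idx=5
L1[0] = 0; L2[0][5] = 67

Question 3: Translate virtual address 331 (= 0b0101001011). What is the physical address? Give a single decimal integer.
Answer: 171

Derivation:
vaddr = 331 = 0b0101001011
Split: l1_idx=1, l2_idx=2, offset=11
L1[1] = 2
L2[2][2] = 5
paddr = 5 * 32 + 11 = 171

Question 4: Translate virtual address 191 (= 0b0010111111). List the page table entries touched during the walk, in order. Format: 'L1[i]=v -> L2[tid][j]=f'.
Answer: L1[0]=0 -> L2[0][5]=67

Derivation:
vaddr = 191 = 0b0010111111
Split: l1_idx=0, l2_idx=5, offset=31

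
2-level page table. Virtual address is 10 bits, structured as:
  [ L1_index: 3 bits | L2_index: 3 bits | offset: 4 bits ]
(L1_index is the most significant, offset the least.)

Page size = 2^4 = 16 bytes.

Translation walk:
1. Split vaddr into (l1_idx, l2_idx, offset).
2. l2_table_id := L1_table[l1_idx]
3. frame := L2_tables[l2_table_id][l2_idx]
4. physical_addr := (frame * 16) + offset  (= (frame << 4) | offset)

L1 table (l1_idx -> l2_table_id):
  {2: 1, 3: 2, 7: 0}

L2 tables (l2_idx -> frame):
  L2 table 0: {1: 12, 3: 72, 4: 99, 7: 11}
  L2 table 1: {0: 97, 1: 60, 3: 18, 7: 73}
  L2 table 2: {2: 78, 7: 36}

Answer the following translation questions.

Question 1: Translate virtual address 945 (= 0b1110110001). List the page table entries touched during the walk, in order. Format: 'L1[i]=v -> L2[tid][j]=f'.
Answer: L1[7]=0 -> L2[0][3]=72

Derivation:
vaddr = 945 = 0b1110110001
Split: l1_idx=7, l2_idx=3, offset=1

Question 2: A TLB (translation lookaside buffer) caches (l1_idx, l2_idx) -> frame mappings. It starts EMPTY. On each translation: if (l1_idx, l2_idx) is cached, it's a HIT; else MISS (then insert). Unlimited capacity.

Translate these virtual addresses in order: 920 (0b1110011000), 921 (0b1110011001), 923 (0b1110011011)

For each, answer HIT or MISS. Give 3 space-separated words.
vaddr=920: (7,1) not in TLB -> MISS, insert
vaddr=921: (7,1) in TLB -> HIT
vaddr=923: (7,1) in TLB -> HIT

Answer: MISS HIT HIT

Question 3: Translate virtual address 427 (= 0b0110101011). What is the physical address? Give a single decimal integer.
vaddr = 427 = 0b0110101011
Split: l1_idx=3, l2_idx=2, offset=11
L1[3] = 2
L2[2][2] = 78
paddr = 78 * 16 + 11 = 1259

Answer: 1259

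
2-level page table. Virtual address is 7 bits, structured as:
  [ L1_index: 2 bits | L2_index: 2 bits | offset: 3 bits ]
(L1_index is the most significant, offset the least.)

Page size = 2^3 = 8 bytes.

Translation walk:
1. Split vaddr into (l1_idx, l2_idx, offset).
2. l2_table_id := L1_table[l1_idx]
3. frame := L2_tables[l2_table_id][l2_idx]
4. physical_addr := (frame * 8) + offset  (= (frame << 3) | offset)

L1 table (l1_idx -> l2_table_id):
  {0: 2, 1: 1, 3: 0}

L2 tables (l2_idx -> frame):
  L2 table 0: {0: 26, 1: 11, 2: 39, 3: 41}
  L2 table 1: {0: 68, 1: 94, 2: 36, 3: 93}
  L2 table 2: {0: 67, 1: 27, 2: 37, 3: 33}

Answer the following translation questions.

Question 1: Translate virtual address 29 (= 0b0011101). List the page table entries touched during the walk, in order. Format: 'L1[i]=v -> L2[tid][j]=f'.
vaddr = 29 = 0b0011101
Split: l1_idx=0, l2_idx=3, offset=5

Answer: L1[0]=2 -> L2[2][3]=33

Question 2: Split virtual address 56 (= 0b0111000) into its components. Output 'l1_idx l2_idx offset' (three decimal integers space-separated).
vaddr = 56 = 0b0111000
  top 2 bits -> l1_idx = 1
  next 2 bits -> l2_idx = 3
  bottom 3 bits -> offset = 0

Answer: 1 3 0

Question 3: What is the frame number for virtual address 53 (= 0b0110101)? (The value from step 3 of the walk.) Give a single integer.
vaddr = 53: l1_idx=1, l2_idx=2
L1[1] = 1; L2[1][2] = 36

Answer: 36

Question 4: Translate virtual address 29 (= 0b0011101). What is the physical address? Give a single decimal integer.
Answer: 269

Derivation:
vaddr = 29 = 0b0011101
Split: l1_idx=0, l2_idx=3, offset=5
L1[0] = 2
L2[2][3] = 33
paddr = 33 * 8 + 5 = 269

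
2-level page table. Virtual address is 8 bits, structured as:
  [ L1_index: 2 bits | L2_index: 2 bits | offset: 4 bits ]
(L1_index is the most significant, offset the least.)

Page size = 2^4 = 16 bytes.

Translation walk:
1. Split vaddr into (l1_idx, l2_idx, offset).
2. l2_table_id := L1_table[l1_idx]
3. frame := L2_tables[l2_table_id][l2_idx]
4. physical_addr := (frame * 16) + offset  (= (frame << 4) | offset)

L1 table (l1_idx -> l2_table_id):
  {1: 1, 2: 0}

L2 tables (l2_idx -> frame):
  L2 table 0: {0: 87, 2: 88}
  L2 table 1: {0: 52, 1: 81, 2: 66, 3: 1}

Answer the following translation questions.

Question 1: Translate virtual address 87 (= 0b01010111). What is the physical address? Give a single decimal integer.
Answer: 1303

Derivation:
vaddr = 87 = 0b01010111
Split: l1_idx=1, l2_idx=1, offset=7
L1[1] = 1
L2[1][1] = 81
paddr = 81 * 16 + 7 = 1303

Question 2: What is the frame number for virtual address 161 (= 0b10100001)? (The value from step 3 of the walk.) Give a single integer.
Answer: 88

Derivation:
vaddr = 161: l1_idx=2, l2_idx=2
L1[2] = 0; L2[0][2] = 88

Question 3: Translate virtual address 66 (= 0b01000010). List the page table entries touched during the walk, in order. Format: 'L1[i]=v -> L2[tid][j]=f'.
vaddr = 66 = 0b01000010
Split: l1_idx=1, l2_idx=0, offset=2

Answer: L1[1]=1 -> L2[1][0]=52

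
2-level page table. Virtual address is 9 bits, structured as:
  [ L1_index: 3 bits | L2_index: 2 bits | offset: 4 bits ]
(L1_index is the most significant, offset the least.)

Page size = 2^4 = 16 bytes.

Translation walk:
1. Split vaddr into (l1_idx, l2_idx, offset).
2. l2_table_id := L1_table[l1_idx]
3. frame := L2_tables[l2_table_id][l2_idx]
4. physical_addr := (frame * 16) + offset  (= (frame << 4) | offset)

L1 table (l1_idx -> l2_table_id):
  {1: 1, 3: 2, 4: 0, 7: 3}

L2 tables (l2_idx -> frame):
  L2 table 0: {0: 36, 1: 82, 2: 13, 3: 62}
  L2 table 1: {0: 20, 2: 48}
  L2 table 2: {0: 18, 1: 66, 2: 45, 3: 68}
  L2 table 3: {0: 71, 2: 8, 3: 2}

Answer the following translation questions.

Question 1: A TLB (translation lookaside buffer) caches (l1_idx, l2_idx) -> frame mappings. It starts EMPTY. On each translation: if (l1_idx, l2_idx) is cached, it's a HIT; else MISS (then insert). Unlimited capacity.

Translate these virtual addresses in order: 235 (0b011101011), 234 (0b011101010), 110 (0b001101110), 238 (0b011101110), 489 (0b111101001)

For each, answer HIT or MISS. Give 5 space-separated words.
Answer: MISS HIT MISS HIT MISS

Derivation:
vaddr=235: (3,2) not in TLB -> MISS, insert
vaddr=234: (3,2) in TLB -> HIT
vaddr=110: (1,2) not in TLB -> MISS, insert
vaddr=238: (3,2) in TLB -> HIT
vaddr=489: (7,2) not in TLB -> MISS, insert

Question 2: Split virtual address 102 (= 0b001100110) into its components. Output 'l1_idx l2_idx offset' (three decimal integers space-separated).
vaddr = 102 = 0b001100110
  top 3 bits -> l1_idx = 1
  next 2 bits -> l2_idx = 2
  bottom 4 bits -> offset = 6

Answer: 1 2 6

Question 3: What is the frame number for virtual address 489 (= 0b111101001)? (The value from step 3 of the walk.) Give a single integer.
vaddr = 489: l1_idx=7, l2_idx=2
L1[7] = 3; L2[3][2] = 8

Answer: 8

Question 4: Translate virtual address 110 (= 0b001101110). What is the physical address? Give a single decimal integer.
Answer: 782

Derivation:
vaddr = 110 = 0b001101110
Split: l1_idx=1, l2_idx=2, offset=14
L1[1] = 1
L2[1][2] = 48
paddr = 48 * 16 + 14 = 782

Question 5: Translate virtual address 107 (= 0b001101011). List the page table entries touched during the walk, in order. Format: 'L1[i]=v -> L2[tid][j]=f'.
vaddr = 107 = 0b001101011
Split: l1_idx=1, l2_idx=2, offset=11

Answer: L1[1]=1 -> L2[1][2]=48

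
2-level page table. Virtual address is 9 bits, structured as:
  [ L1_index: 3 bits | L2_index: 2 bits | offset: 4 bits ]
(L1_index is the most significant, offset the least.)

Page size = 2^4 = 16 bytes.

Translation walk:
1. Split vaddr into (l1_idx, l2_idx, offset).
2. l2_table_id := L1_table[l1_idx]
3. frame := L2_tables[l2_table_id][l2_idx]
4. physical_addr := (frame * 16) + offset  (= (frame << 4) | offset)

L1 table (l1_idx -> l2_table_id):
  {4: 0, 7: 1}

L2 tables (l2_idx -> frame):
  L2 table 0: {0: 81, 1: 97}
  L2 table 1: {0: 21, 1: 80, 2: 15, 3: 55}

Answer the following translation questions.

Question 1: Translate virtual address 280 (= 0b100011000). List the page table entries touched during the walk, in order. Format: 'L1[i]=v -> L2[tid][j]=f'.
vaddr = 280 = 0b100011000
Split: l1_idx=4, l2_idx=1, offset=8

Answer: L1[4]=0 -> L2[0][1]=97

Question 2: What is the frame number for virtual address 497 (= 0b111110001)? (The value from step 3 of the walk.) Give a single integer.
vaddr = 497: l1_idx=7, l2_idx=3
L1[7] = 1; L2[1][3] = 55

Answer: 55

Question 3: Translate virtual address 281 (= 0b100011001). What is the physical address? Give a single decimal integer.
vaddr = 281 = 0b100011001
Split: l1_idx=4, l2_idx=1, offset=9
L1[4] = 0
L2[0][1] = 97
paddr = 97 * 16 + 9 = 1561

Answer: 1561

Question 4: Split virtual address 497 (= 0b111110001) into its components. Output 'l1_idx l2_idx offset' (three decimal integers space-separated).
Answer: 7 3 1

Derivation:
vaddr = 497 = 0b111110001
  top 3 bits -> l1_idx = 7
  next 2 bits -> l2_idx = 3
  bottom 4 bits -> offset = 1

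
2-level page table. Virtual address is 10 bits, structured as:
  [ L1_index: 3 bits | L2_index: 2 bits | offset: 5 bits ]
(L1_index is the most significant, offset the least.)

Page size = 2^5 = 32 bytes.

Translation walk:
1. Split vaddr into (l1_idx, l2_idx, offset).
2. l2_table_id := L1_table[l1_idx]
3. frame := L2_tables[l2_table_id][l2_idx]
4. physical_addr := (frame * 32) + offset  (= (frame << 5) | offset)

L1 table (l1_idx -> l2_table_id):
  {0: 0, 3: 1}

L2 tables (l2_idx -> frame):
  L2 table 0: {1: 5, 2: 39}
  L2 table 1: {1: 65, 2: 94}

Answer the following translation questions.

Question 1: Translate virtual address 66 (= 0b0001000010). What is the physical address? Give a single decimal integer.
vaddr = 66 = 0b0001000010
Split: l1_idx=0, l2_idx=2, offset=2
L1[0] = 0
L2[0][2] = 39
paddr = 39 * 32 + 2 = 1250

Answer: 1250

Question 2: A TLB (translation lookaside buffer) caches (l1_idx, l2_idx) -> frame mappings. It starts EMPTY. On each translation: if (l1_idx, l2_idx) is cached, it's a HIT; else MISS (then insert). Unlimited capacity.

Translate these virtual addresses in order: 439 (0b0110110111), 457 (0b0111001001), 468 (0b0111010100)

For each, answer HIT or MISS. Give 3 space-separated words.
Answer: MISS MISS HIT

Derivation:
vaddr=439: (3,1) not in TLB -> MISS, insert
vaddr=457: (3,2) not in TLB -> MISS, insert
vaddr=468: (3,2) in TLB -> HIT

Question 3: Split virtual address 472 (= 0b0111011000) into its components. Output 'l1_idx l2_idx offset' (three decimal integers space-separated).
vaddr = 472 = 0b0111011000
  top 3 bits -> l1_idx = 3
  next 2 bits -> l2_idx = 2
  bottom 5 bits -> offset = 24

Answer: 3 2 24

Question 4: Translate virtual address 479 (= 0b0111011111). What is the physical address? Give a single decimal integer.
Answer: 3039

Derivation:
vaddr = 479 = 0b0111011111
Split: l1_idx=3, l2_idx=2, offset=31
L1[3] = 1
L2[1][2] = 94
paddr = 94 * 32 + 31 = 3039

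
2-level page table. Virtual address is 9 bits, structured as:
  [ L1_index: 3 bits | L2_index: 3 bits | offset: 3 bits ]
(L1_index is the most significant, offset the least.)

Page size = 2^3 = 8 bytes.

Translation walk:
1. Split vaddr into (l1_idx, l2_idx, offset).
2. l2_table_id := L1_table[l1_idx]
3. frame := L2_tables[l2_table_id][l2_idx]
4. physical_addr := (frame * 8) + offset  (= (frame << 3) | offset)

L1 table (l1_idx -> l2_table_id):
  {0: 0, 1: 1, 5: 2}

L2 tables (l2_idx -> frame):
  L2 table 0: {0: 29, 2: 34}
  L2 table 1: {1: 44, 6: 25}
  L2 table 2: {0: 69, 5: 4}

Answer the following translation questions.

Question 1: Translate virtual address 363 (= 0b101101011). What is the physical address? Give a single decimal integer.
vaddr = 363 = 0b101101011
Split: l1_idx=5, l2_idx=5, offset=3
L1[5] = 2
L2[2][5] = 4
paddr = 4 * 8 + 3 = 35

Answer: 35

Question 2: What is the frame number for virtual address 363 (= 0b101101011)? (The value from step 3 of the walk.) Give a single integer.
vaddr = 363: l1_idx=5, l2_idx=5
L1[5] = 2; L2[2][5] = 4

Answer: 4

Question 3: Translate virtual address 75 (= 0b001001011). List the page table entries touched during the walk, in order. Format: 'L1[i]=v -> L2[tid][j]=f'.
Answer: L1[1]=1 -> L2[1][1]=44

Derivation:
vaddr = 75 = 0b001001011
Split: l1_idx=1, l2_idx=1, offset=3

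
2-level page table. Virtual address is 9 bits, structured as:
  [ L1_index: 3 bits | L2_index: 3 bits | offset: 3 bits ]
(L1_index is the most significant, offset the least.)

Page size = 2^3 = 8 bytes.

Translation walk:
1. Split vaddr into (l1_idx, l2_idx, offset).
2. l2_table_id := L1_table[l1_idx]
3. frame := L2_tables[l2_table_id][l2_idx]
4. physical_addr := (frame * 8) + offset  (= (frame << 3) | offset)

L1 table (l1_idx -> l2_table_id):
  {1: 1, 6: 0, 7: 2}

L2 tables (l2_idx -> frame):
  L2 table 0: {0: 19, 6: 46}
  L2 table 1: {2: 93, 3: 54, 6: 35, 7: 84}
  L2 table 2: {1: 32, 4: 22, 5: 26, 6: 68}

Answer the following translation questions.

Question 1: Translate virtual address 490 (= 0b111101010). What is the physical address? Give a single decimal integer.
vaddr = 490 = 0b111101010
Split: l1_idx=7, l2_idx=5, offset=2
L1[7] = 2
L2[2][5] = 26
paddr = 26 * 8 + 2 = 210

Answer: 210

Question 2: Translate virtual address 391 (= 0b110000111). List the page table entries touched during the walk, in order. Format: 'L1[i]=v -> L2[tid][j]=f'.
vaddr = 391 = 0b110000111
Split: l1_idx=6, l2_idx=0, offset=7

Answer: L1[6]=0 -> L2[0][0]=19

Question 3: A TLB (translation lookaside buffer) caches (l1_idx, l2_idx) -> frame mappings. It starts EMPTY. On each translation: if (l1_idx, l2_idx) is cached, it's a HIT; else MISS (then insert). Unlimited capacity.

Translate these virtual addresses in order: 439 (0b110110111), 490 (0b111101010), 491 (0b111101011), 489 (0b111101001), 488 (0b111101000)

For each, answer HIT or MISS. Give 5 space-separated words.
Answer: MISS MISS HIT HIT HIT

Derivation:
vaddr=439: (6,6) not in TLB -> MISS, insert
vaddr=490: (7,5) not in TLB -> MISS, insert
vaddr=491: (7,5) in TLB -> HIT
vaddr=489: (7,5) in TLB -> HIT
vaddr=488: (7,5) in TLB -> HIT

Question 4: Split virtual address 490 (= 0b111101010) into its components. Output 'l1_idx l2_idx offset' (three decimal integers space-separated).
vaddr = 490 = 0b111101010
  top 3 bits -> l1_idx = 7
  next 3 bits -> l2_idx = 5
  bottom 3 bits -> offset = 2

Answer: 7 5 2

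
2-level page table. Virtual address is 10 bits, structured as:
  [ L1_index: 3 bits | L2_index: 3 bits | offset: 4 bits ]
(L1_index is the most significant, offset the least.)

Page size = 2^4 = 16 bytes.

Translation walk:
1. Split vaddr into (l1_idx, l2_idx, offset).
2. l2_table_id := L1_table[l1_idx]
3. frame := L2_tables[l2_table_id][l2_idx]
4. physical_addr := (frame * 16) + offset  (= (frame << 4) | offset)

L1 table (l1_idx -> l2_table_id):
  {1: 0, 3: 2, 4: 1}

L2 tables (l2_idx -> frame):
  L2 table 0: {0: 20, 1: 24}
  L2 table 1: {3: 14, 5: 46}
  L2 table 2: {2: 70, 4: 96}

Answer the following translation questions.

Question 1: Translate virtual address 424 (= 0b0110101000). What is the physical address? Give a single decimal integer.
Answer: 1128

Derivation:
vaddr = 424 = 0b0110101000
Split: l1_idx=3, l2_idx=2, offset=8
L1[3] = 2
L2[2][2] = 70
paddr = 70 * 16 + 8 = 1128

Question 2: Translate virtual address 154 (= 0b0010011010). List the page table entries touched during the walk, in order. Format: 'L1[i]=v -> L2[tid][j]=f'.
Answer: L1[1]=0 -> L2[0][1]=24

Derivation:
vaddr = 154 = 0b0010011010
Split: l1_idx=1, l2_idx=1, offset=10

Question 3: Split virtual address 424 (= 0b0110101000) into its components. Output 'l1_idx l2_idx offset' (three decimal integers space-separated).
Answer: 3 2 8

Derivation:
vaddr = 424 = 0b0110101000
  top 3 bits -> l1_idx = 3
  next 3 bits -> l2_idx = 2
  bottom 4 bits -> offset = 8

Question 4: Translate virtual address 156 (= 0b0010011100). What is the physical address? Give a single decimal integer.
Answer: 396

Derivation:
vaddr = 156 = 0b0010011100
Split: l1_idx=1, l2_idx=1, offset=12
L1[1] = 0
L2[0][1] = 24
paddr = 24 * 16 + 12 = 396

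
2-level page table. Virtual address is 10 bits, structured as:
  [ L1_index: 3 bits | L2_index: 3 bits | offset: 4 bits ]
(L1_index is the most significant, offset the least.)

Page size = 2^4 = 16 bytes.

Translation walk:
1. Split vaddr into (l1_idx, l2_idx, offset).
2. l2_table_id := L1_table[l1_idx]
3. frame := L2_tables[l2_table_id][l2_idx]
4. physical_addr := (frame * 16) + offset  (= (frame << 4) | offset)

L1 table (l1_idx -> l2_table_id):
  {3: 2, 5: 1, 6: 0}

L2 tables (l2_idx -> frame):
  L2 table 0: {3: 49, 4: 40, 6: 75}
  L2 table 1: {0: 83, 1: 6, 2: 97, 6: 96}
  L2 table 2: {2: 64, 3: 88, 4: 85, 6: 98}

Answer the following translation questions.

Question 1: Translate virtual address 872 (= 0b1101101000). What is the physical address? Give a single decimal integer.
Answer: 1208

Derivation:
vaddr = 872 = 0b1101101000
Split: l1_idx=6, l2_idx=6, offset=8
L1[6] = 0
L2[0][6] = 75
paddr = 75 * 16 + 8 = 1208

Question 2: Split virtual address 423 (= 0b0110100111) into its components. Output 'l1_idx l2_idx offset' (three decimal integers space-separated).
Answer: 3 2 7

Derivation:
vaddr = 423 = 0b0110100111
  top 3 bits -> l1_idx = 3
  next 3 bits -> l2_idx = 2
  bottom 4 bits -> offset = 7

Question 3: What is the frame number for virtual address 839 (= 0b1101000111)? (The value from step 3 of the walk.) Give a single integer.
Answer: 40

Derivation:
vaddr = 839: l1_idx=6, l2_idx=4
L1[6] = 0; L2[0][4] = 40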